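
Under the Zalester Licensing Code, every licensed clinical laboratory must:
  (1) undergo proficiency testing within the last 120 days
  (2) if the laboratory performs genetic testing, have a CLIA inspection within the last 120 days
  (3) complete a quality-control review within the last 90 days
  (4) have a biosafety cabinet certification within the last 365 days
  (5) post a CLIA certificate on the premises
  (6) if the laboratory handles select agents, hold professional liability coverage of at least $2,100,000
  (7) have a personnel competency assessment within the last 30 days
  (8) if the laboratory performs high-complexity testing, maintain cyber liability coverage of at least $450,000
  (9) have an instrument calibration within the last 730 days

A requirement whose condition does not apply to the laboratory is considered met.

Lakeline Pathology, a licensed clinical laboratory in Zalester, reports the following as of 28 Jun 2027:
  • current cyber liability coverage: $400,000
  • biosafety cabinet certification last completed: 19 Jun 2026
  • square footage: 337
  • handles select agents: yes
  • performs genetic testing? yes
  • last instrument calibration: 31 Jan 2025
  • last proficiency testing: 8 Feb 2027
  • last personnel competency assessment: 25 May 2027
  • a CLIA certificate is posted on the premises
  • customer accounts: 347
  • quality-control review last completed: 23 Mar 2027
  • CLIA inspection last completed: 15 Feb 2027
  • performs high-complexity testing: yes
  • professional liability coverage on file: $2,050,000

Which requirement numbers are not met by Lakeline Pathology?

1, 2, 3, 4, 6, 7, 8, 9

1. proficiency testing 140 days ago vs limit 120 → not met
2. condition 'performs genetic testing' holds; CLIA inspection 133 days ago vs limit 120 → not met
3. quality-control review 97 days ago vs limit 90 → not met
4. biosafety cabinet certification 374 days ago vs limit 365 → not met
5. CLIA certificate present → met
6. condition 'handles select agents' holds; professional liability coverage $2,050,000 < $2,100,000 → not met
7. personnel competency assessment 34 days ago vs limit 30 → not met
8. condition 'performs high-complexity testing' holds; cyber liability coverage $400,000 < $450,000 → not met
9. instrument calibration 878 days ago vs limit 730 → not met
Not met: 1, 2, 3, 4, 6, 7, 8, 9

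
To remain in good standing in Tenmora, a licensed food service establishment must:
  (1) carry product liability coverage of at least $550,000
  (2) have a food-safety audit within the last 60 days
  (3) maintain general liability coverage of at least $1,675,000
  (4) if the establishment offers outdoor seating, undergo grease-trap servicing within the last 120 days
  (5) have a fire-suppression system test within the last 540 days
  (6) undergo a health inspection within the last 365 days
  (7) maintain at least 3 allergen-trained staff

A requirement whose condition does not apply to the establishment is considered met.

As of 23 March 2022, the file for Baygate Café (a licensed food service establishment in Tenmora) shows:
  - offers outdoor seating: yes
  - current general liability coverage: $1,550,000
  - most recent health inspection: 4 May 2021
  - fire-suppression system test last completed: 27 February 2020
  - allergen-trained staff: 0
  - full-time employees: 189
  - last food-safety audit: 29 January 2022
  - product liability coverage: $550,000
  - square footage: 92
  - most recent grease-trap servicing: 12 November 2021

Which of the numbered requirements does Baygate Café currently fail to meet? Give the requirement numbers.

1. product liability coverage $550,000 ≥ $550,000 → met
2. food-safety audit 53 days ago vs limit 60 → met
3. general liability coverage $1,550,000 < $1,675,000 → not met
4. condition 'offers outdoor seating' holds; grease-trap servicing 131 days ago vs limit 120 → not met
5. fire-suppression system test 755 days ago vs limit 540 → not met
6. health inspection 323 days ago vs limit 365 → met
7. allergen-trained staff 0 < 3 → not met
Not met: 3, 4, 5, 7

3, 4, 5, 7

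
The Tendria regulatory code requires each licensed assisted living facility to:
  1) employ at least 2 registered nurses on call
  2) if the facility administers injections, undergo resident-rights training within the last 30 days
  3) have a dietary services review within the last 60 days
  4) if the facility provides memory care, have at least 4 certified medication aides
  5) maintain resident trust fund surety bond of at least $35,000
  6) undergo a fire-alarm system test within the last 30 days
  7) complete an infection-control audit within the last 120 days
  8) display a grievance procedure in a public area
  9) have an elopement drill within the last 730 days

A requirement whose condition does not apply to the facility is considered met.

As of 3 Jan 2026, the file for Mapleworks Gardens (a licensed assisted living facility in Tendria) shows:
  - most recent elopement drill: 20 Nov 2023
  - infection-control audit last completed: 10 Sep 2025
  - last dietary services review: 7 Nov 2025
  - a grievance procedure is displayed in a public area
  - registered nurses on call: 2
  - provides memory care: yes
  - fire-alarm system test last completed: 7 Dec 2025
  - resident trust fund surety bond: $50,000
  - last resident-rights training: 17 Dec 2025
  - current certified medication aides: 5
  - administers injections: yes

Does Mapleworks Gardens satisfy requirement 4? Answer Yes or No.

Yes

4. condition 'provides memory care' holds; certified medication aides 5 ≥ 4 → met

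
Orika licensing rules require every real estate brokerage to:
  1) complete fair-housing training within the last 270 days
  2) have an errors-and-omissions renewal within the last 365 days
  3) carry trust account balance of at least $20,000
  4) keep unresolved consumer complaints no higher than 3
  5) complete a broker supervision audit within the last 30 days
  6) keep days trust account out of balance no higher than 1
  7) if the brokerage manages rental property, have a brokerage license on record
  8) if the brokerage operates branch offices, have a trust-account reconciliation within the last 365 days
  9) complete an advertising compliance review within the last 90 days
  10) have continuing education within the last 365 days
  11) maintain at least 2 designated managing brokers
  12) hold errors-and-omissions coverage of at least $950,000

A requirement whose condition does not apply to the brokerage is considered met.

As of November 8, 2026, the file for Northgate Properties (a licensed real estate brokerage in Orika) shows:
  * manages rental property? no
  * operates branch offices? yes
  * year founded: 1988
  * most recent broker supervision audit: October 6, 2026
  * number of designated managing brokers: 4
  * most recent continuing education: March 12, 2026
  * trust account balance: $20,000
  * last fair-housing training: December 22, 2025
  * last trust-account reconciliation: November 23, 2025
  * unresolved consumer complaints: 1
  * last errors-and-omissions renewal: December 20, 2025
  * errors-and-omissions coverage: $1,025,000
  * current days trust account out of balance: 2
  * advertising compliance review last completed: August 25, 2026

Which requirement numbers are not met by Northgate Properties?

1. fair-housing training 321 days ago vs limit 270 → not met
2. errors-and-omissions renewal 323 days ago vs limit 365 → met
3. trust account balance $20,000 ≥ $20,000 → met
4. unresolved consumer complaints 1 ≤ 3 → met
5. broker supervision audit 33 days ago vs limit 30 → not met
6. days trust account out of balance 2 > 1 → not met
7. condition 'manages rental property' does not hold → requirement n/a → met
8. condition 'operates branch offices' holds; trust-account reconciliation 350 days ago vs limit 365 → met
9. advertising compliance review 75 days ago vs limit 90 → met
10. continuing education 241 days ago vs limit 365 → met
11. designated managing brokers 4 ≥ 2 → met
12. errors-and-omissions coverage $1,025,000 ≥ $950,000 → met
Not met: 1, 5, 6

1, 5, 6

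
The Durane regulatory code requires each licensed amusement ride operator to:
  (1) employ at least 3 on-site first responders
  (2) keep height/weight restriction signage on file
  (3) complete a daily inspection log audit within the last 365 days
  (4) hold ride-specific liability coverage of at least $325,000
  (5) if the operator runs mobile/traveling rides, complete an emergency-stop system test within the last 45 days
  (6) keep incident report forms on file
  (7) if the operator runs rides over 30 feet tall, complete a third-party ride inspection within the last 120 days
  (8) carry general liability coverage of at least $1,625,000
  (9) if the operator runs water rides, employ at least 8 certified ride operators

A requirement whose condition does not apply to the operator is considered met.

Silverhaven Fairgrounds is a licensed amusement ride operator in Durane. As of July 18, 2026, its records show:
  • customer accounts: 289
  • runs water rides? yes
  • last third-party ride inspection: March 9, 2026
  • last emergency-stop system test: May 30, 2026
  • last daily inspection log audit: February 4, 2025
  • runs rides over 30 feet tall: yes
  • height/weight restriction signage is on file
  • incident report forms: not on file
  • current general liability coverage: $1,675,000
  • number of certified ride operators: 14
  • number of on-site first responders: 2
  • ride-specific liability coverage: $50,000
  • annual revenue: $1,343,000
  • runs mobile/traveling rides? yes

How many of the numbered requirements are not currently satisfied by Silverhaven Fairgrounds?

6

1. on-site first responders 2 < 3 → not met
2. height/weight restriction signage present → met
3. daily inspection log audit 529 days ago vs limit 365 → not met
4. ride-specific liability coverage $50,000 < $325,000 → not met
5. condition 'runs mobile/traveling rides' holds; emergency-stop system test 49 days ago vs limit 45 → not met
6. incident report forms absent → not met
7. condition 'runs rides over 30 feet tall' holds; third-party ride inspection 131 days ago vs limit 120 → not met
8. general liability coverage $1,675,000 ≥ $1,625,000 → met
9. condition 'runs water rides' holds; certified ride operators 14 ≥ 8 → met
Not met: 6 of 9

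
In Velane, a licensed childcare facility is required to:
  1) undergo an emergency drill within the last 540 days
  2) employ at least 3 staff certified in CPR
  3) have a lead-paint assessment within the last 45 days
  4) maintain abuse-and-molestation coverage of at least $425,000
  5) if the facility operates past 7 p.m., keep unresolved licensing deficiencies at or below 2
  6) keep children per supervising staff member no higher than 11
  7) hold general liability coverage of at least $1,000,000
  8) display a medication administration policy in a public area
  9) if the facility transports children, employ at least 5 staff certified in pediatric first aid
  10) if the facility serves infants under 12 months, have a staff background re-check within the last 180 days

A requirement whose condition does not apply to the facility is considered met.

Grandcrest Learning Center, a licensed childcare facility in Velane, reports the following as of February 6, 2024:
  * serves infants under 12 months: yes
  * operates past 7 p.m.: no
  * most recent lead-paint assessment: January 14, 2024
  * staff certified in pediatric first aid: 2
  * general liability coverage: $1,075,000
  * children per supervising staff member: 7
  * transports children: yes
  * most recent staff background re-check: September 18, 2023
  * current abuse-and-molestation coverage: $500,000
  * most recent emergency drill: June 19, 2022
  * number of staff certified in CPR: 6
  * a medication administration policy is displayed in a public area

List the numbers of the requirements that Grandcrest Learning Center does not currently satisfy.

1, 9

1. emergency drill 597 days ago vs limit 540 → not met
2. staff certified in CPR 6 ≥ 3 → met
3. lead-paint assessment 23 days ago vs limit 45 → met
4. abuse-and-molestation coverage $500,000 ≥ $425,000 → met
5. condition 'operates past 7 p.m.' does not hold → requirement n/a → met
6. children per supervising staff member 7 ≤ 11 → met
7. general liability coverage $1,075,000 ≥ $1,000,000 → met
8. medication administration policy present → met
9. condition 'transports children' holds; staff certified in pediatric first aid 2 < 5 → not met
10. condition 'serves infants under 12 months' holds; staff background re-check 141 days ago vs limit 180 → met
Not met: 1, 9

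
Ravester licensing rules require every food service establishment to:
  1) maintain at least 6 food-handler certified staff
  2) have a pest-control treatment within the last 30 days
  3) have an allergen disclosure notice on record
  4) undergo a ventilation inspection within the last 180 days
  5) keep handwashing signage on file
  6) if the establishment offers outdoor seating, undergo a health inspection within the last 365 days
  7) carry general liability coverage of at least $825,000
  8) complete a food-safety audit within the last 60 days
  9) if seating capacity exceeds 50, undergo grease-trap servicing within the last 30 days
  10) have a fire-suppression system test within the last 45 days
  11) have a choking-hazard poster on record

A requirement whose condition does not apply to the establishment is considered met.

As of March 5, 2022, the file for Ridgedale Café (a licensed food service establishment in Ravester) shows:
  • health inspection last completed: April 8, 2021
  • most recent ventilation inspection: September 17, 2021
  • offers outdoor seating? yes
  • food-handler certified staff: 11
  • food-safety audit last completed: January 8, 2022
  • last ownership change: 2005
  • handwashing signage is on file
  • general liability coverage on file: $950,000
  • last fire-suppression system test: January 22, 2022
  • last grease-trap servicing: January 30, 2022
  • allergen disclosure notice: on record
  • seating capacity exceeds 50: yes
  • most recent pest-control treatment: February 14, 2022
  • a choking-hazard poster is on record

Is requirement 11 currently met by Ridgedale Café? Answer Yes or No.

Yes

11. choking-hazard poster present → met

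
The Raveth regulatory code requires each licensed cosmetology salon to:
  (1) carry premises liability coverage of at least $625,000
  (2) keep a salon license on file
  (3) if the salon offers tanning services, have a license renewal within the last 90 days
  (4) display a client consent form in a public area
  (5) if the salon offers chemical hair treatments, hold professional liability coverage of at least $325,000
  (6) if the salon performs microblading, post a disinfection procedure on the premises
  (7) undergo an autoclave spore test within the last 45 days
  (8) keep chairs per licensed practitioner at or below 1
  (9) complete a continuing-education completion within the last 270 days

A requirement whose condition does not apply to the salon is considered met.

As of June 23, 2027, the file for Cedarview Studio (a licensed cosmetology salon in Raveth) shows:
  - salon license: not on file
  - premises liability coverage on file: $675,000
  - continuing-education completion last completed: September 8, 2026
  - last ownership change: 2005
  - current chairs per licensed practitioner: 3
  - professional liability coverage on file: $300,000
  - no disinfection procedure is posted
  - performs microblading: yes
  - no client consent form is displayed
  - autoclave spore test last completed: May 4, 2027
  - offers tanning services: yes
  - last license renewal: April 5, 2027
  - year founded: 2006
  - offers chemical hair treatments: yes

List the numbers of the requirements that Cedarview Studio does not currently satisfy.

1. premises liability coverage $675,000 ≥ $625,000 → met
2. salon license absent → not met
3. condition 'offers tanning services' holds; license renewal 79 days ago vs limit 90 → met
4. client consent form absent → not met
5. condition 'offers chemical hair treatments' holds; professional liability coverage $300,000 < $325,000 → not met
6. condition 'performs microblading' holds; disinfection procedure absent → not met
7. autoclave spore test 50 days ago vs limit 45 → not met
8. chairs per licensed practitioner 3 > 1 → not met
9. continuing-education completion 288 days ago vs limit 270 → not met
Not met: 2, 4, 5, 6, 7, 8, 9

2, 4, 5, 6, 7, 8, 9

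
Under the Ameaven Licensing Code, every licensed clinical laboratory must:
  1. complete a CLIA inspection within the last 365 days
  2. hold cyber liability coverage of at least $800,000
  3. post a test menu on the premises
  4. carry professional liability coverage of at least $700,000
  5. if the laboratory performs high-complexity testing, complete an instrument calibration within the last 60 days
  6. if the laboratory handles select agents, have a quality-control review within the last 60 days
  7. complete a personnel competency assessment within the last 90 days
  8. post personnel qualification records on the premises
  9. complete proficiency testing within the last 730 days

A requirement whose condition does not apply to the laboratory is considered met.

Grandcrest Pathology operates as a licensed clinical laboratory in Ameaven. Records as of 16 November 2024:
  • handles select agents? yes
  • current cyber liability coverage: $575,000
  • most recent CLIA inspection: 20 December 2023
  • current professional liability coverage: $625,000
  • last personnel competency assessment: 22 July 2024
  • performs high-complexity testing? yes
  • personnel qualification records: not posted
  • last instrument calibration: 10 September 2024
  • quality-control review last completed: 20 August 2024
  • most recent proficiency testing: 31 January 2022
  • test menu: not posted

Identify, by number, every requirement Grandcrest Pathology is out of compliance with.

2, 3, 4, 5, 6, 7, 8, 9

1. CLIA inspection 332 days ago vs limit 365 → met
2. cyber liability coverage $575,000 < $800,000 → not met
3. test menu absent → not met
4. professional liability coverage $625,000 < $700,000 → not met
5. condition 'performs high-complexity testing' holds; instrument calibration 67 days ago vs limit 60 → not met
6. condition 'handles select agents' holds; quality-control review 88 days ago vs limit 60 → not met
7. personnel competency assessment 117 days ago vs limit 90 → not met
8. personnel qualification records absent → not met
9. proficiency testing 1020 days ago vs limit 730 → not met
Not met: 2, 3, 4, 5, 6, 7, 8, 9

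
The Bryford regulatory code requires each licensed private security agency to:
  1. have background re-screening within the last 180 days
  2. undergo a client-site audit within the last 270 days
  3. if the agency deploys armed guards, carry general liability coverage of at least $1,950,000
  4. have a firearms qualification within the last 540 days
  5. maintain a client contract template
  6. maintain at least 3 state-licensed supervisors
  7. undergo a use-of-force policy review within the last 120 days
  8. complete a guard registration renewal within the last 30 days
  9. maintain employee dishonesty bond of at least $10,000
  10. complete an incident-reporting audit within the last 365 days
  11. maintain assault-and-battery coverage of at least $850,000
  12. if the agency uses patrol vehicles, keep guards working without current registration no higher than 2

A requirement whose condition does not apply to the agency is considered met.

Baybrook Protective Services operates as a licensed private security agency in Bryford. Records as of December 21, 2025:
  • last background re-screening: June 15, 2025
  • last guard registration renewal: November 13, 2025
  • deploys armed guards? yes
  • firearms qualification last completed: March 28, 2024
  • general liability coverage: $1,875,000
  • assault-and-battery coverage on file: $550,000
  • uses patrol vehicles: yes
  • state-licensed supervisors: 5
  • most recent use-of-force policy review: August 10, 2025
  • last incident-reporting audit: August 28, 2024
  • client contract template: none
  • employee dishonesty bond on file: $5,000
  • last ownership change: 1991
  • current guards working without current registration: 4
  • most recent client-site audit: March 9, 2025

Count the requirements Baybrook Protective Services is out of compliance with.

11

1. background re-screening 189 days ago vs limit 180 → not met
2. client-site audit 287 days ago vs limit 270 → not met
3. condition 'deploys armed guards' holds; general liability coverage $1,875,000 < $1,950,000 → not met
4. firearms qualification 633 days ago vs limit 540 → not met
5. client contract template absent → not met
6. state-licensed supervisors 5 ≥ 3 → met
7. use-of-force policy review 133 days ago vs limit 120 → not met
8. guard registration renewal 38 days ago vs limit 30 → not met
9. employee dishonesty bond $5,000 < $10,000 → not met
10. incident-reporting audit 480 days ago vs limit 365 → not met
11. assault-and-battery coverage $550,000 < $850,000 → not met
12. condition 'uses patrol vehicles' holds; guards working without current registration 4 > 2 → not met
Not met: 11 of 12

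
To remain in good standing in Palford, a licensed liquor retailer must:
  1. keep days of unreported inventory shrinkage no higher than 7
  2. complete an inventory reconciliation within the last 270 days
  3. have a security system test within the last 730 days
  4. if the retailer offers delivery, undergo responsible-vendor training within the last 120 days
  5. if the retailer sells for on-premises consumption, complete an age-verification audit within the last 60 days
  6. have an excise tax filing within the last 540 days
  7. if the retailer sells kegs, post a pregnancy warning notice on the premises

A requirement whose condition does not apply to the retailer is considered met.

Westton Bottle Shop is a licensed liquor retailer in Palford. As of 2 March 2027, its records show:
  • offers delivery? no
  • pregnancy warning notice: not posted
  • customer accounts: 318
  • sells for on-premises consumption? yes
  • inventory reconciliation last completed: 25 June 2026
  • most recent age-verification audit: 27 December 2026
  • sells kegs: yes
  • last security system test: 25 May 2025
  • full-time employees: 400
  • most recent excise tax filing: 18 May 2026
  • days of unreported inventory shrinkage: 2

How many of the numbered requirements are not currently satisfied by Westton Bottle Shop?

1. days of unreported inventory shrinkage 2 ≤ 7 → met
2. inventory reconciliation 250 days ago vs limit 270 → met
3. security system test 646 days ago vs limit 730 → met
4. condition 'offers delivery' does not hold → requirement n/a → met
5. condition 'sells for on-premises consumption' holds; age-verification audit 65 days ago vs limit 60 → not met
6. excise tax filing 288 days ago vs limit 540 → met
7. condition 'sells kegs' holds; pregnancy warning notice absent → not met
Not met: 2 of 7

2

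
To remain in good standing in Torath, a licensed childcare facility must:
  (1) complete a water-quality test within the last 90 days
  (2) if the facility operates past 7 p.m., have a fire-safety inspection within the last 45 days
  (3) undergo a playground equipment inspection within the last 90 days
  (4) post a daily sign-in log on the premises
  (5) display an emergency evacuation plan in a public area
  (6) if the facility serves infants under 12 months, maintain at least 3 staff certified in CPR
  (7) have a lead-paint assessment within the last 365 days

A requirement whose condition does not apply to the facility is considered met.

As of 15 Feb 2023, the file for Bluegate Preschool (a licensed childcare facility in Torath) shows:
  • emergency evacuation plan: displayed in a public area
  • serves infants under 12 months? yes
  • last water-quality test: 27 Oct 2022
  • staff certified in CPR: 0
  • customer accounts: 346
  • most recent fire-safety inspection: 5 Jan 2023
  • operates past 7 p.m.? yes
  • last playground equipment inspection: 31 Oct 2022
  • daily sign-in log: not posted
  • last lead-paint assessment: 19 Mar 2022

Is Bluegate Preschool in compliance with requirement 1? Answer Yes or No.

No

1. water-quality test 111 days ago vs limit 90 → not met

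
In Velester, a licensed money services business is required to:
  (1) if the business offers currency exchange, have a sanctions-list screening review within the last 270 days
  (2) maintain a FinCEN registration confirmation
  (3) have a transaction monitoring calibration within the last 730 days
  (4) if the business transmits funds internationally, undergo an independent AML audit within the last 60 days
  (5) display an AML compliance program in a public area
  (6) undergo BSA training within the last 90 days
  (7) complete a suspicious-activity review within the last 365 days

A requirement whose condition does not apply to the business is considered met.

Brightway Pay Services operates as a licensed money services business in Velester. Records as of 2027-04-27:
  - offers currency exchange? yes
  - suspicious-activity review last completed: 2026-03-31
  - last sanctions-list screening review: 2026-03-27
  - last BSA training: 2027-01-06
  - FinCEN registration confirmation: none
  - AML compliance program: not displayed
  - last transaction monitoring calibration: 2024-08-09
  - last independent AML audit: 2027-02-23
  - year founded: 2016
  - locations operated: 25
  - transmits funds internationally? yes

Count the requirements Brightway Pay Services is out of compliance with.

1. condition 'offers currency exchange' holds; sanctions-list screening review 396 days ago vs limit 270 → not met
2. FinCEN registration confirmation absent → not met
3. transaction monitoring calibration 991 days ago vs limit 730 → not met
4. condition 'transmits funds internationally' holds; independent AML audit 63 days ago vs limit 60 → not met
5. AML compliance program absent → not met
6. BSA training 111 days ago vs limit 90 → not met
7. suspicious-activity review 392 days ago vs limit 365 → not met
Not met: 7 of 7

7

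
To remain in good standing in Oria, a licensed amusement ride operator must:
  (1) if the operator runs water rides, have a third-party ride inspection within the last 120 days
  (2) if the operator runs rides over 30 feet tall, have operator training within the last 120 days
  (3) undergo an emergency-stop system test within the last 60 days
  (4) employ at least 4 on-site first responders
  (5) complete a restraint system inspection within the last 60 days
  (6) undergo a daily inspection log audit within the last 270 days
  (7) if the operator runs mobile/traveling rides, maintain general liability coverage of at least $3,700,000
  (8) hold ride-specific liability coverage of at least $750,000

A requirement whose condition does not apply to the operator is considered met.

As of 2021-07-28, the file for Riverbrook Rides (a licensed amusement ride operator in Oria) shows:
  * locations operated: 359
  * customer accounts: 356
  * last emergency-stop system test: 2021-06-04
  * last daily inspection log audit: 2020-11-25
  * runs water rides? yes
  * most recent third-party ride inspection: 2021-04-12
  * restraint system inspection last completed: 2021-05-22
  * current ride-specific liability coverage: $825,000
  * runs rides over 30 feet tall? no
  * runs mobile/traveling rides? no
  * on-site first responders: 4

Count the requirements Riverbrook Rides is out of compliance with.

1

1. condition 'runs water rides' holds; third-party ride inspection 107 days ago vs limit 120 → met
2. condition 'runs rides over 30 feet tall' does not hold → requirement n/a → met
3. emergency-stop system test 54 days ago vs limit 60 → met
4. on-site first responders 4 ≥ 4 → met
5. restraint system inspection 67 days ago vs limit 60 → not met
6. daily inspection log audit 245 days ago vs limit 270 → met
7. condition 'runs mobile/traveling rides' does not hold → requirement n/a → met
8. ride-specific liability coverage $825,000 ≥ $750,000 → met
Not met: 1 of 8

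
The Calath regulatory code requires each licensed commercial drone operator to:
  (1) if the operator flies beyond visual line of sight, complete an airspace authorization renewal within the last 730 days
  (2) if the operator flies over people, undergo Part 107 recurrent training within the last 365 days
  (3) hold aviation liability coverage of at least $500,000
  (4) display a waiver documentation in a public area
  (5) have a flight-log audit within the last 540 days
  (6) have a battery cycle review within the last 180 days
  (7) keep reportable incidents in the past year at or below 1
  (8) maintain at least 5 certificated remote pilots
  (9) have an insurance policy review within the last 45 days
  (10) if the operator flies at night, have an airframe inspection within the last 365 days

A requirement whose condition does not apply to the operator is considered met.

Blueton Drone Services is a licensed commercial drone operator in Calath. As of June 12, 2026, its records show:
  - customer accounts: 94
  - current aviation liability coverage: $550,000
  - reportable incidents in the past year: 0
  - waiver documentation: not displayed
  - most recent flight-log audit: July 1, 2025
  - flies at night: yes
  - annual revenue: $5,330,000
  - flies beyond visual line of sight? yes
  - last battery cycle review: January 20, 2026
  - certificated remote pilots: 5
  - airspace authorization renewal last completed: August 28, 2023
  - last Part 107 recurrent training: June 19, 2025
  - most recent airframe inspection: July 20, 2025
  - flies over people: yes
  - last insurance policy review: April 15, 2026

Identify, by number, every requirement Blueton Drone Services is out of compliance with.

1, 4, 9

1. condition 'flies beyond visual line of sight' holds; airspace authorization renewal 1019 days ago vs limit 730 → not met
2. condition 'flies over people' holds; Part 107 recurrent training 358 days ago vs limit 365 → met
3. aviation liability coverage $550,000 ≥ $500,000 → met
4. waiver documentation absent → not met
5. flight-log audit 346 days ago vs limit 540 → met
6. battery cycle review 143 days ago vs limit 180 → met
7. reportable incidents in the past year 0 ≤ 1 → met
8. certificated remote pilots 5 ≥ 5 → met
9. insurance policy review 58 days ago vs limit 45 → not met
10. condition 'flies at night' holds; airframe inspection 327 days ago vs limit 365 → met
Not met: 1, 4, 9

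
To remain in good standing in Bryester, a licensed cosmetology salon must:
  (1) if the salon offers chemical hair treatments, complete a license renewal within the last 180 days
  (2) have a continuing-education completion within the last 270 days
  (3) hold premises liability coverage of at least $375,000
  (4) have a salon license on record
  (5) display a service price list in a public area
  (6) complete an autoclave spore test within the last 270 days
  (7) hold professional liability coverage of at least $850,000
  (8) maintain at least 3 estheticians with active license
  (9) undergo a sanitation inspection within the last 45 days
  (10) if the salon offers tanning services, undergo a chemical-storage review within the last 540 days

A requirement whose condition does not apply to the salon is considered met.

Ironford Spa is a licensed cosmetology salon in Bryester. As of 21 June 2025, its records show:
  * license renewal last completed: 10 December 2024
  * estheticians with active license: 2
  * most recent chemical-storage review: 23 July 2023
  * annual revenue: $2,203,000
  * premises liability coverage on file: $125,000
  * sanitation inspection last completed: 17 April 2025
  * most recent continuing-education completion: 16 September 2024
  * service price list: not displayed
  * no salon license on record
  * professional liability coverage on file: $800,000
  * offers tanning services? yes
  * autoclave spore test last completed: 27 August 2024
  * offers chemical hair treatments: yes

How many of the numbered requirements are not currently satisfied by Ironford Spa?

1. condition 'offers chemical hair treatments' holds; license renewal 193 days ago vs limit 180 → not met
2. continuing-education completion 278 days ago vs limit 270 → not met
3. premises liability coverage $125,000 < $375,000 → not met
4. salon license absent → not met
5. service price list absent → not met
6. autoclave spore test 298 days ago vs limit 270 → not met
7. professional liability coverage $800,000 < $850,000 → not met
8. estheticians with active license 2 < 3 → not met
9. sanitation inspection 65 days ago vs limit 45 → not met
10. condition 'offers tanning services' holds; chemical-storage review 699 days ago vs limit 540 → not met
Not met: 10 of 10

10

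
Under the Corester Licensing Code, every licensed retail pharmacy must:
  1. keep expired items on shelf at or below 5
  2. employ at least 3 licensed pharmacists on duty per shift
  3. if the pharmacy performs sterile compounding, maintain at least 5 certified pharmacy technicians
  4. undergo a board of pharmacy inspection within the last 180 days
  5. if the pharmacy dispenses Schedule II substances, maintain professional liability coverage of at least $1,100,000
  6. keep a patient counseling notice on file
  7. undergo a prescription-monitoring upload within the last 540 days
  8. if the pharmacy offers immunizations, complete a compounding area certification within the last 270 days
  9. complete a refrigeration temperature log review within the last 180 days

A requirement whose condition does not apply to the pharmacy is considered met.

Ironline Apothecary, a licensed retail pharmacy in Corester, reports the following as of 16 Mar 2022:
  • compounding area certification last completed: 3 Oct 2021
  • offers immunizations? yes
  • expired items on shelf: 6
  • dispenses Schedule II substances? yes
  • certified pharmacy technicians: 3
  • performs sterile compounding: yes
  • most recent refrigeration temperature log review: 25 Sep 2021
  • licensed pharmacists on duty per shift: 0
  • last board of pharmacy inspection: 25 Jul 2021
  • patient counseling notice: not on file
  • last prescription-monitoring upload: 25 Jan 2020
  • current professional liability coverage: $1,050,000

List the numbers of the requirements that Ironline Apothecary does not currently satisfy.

1. expired items on shelf 6 > 5 → not met
2. licensed pharmacists on duty per shift 0 < 3 → not met
3. condition 'performs sterile compounding' holds; certified pharmacy technicians 3 < 5 → not met
4. board of pharmacy inspection 234 days ago vs limit 180 → not met
5. condition 'dispenses Schedule II substances' holds; professional liability coverage $1,050,000 < $1,100,000 → not met
6. patient counseling notice absent → not met
7. prescription-monitoring upload 781 days ago vs limit 540 → not met
8. condition 'offers immunizations' holds; compounding area certification 164 days ago vs limit 270 → met
9. refrigeration temperature log review 172 days ago vs limit 180 → met
Not met: 1, 2, 3, 4, 5, 6, 7

1, 2, 3, 4, 5, 6, 7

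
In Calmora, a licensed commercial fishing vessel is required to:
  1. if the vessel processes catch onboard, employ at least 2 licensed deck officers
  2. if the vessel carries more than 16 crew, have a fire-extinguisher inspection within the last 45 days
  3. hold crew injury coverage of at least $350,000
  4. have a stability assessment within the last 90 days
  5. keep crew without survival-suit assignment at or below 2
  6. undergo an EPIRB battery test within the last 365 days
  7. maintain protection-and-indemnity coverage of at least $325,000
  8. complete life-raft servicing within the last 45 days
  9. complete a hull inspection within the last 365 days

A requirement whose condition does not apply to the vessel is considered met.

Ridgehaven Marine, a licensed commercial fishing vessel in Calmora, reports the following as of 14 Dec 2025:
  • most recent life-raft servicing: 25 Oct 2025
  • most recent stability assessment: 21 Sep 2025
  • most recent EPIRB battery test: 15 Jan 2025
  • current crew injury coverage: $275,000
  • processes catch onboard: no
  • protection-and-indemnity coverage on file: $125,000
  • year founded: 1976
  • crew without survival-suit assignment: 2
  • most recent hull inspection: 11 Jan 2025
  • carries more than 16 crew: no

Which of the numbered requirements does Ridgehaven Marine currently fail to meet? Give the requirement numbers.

3, 7, 8

1. condition 'processes catch onboard' does not hold → requirement n/a → met
2. condition 'carries more than 16 crew' does not hold → requirement n/a → met
3. crew injury coverage $275,000 < $350,000 → not met
4. stability assessment 84 days ago vs limit 90 → met
5. crew without survival-suit assignment 2 ≤ 2 → met
6. EPIRB battery test 333 days ago vs limit 365 → met
7. protection-and-indemnity coverage $125,000 < $325,000 → not met
8. life-raft servicing 50 days ago vs limit 45 → not met
9. hull inspection 337 days ago vs limit 365 → met
Not met: 3, 7, 8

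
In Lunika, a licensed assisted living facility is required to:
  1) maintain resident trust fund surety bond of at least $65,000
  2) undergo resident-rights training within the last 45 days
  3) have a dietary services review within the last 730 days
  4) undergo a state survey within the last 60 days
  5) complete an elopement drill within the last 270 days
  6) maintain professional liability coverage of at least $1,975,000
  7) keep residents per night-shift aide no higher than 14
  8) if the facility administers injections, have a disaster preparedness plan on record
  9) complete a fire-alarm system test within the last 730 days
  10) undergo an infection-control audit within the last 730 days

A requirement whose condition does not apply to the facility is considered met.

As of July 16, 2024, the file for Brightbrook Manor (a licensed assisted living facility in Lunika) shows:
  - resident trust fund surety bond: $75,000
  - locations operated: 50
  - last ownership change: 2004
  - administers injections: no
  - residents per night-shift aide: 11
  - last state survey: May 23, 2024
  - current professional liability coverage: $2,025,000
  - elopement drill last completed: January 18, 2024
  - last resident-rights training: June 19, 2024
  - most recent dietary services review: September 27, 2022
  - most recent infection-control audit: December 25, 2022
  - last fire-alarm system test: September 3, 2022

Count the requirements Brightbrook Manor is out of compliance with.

1. resident trust fund surety bond $75,000 ≥ $65,000 → met
2. resident-rights training 27 days ago vs limit 45 → met
3. dietary services review 658 days ago vs limit 730 → met
4. state survey 54 days ago vs limit 60 → met
5. elopement drill 180 days ago vs limit 270 → met
6. professional liability coverage $2,025,000 ≥ $1,975,000 → met
7. residents per night-shift aide 11 ≤ 14 → met
8. condition 'administers injections' does not hold → requirement n/a → met
9. fire-alarm system test 682 days ago vs limit 730 → met
10. infection-control audit 569 days ago vs limit 730 → met
Not met: 0 of 10

0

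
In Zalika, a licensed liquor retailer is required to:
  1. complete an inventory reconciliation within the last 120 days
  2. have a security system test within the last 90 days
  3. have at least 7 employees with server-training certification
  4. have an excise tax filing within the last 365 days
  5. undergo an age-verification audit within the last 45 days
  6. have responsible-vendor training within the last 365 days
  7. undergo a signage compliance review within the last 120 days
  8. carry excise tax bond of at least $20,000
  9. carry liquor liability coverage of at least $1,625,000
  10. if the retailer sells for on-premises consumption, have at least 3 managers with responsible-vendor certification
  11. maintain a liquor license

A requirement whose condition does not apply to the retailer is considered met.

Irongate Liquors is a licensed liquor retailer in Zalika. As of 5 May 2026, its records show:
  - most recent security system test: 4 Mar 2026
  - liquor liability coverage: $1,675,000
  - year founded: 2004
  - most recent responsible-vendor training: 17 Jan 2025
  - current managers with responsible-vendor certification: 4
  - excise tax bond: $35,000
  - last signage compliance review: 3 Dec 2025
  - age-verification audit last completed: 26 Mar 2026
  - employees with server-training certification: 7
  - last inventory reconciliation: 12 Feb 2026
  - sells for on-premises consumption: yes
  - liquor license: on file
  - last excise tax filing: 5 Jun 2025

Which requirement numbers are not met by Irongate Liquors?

1. inventory reconciliation 82 days ago vs limit 120 → met
2. security system test 62 days ago vs limit 90 → met
3. employees with server-training certification 7 ≥ 7 → met
4. excise tax filing 334 days ago vs limit 365 → met
5. age-verification audit 40 days ago vs limit 45 → met
6. responsible-vendor training 473 days ago vs limit 365 → not met
7. signage compliance review 153 days ago vs limit 120 → not met
8. excise tax bond $35,000 ≥ $20,000 → met
9. liquor liability coverage $1,675,000 ≥ $1,625,000 → met
10. condition 'sells for on-premises consumption' holds; managers with responsible-vendor certification 4 ≥ 3 → met
11. liquor license present → met
Not met: 6, 7

6, 7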